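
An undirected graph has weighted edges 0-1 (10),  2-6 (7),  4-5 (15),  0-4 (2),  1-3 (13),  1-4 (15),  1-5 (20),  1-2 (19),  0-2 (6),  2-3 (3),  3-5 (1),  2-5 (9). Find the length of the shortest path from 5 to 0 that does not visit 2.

Candidate routes:
5 → 1 → 0: 20 + 10 = 30
5 → 3 → 1 → 4 → 0: 1 + 13 + 15 + 2 = 31
5 → 4 → 1 → 0: 15 + 15 + 10 = 40
5 → 4 → 0: 15 + 2 = 17
5 → 3 → 1 → 0: 1 + 13 + 10 = 24
5 → 1 → 4 → 0: 20 + 15 + 2 = 37
Shortest: 17.

17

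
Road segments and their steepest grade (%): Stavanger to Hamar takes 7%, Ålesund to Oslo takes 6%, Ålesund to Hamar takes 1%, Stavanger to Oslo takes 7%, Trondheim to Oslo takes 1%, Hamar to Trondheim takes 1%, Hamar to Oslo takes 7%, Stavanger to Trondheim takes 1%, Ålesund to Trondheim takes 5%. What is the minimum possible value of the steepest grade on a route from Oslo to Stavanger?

Checking several routes:
Oslo → Ålesund → Hamar → Trondheim → Stavanger: max(6, 1, 1, 1) = 6
Oslo → Trondheim → Hamar → Stavanger: max(1, 1, 7) = 7
Oslo → Trondheim → Stavanger: max(1, 1) = 1
Oslo → Ålesund → Trondheim → Stavanger: max(6, 5, 1) = 6
Best route has worst link 1%.

1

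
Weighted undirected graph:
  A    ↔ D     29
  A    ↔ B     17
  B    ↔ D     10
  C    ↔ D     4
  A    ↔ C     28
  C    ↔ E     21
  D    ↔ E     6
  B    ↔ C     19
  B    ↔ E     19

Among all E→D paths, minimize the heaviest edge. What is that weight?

Some routes from E to D:
E→B→D: max(19, 10) = 19
E→B→C→D: max(19, 19, 4) = 19
E→C→B→D: max(21, 19, 10) = 21
E→C→D: max(21, 4) = 21
E→D: max(6) = 6
E→B→A→C→D: max(19, 17, 28, 4) = 28
The minimum achievable maximum is 6.

6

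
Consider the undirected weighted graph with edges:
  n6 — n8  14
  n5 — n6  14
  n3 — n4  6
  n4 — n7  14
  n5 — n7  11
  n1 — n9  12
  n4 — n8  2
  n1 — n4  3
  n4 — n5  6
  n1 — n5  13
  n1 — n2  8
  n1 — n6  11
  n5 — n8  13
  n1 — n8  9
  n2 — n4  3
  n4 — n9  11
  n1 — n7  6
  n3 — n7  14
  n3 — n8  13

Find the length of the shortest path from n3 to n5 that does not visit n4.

25

Comparing a few candidate routes:
n3 → n8 → n5: 13 + 13 = 26
n3 → n7 → n1 → n5: 14 + 6 + 13 = 33
n3 → n7 → n5: 14 + 11 = 25
Best route has total 25.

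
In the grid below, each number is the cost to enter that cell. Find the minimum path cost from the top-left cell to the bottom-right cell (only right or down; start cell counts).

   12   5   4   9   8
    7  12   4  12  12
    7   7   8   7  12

One optimal route is r0c0 → r0c1 → r0c2 → r1c2 → r2c2 → r2c3 → r2c4.
Its cost is 12 + 5 + 4 + 4 + 8 + 7 + 12 = 52.
For comparison, the top-then-right route costs 62.

52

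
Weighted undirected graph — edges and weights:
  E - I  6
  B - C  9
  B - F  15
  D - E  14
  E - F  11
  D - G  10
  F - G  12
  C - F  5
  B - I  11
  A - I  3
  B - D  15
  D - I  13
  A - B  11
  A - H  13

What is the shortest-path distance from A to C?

20

Checking several routes:
A → I → E → F → C: 3 + 6 + 11 + 5 = 25
A → I → D → B → C: 3 + 13 + 15 + 9 = 40
A → B → F → C: 11 + 15 + 5 = 31
A → B → C: 11 + 9 = 20
A → I → B → C: 3 + 11 + 9 = 23
A → I → B → F → C: 3 + 11 + 15 + 5 = 34
The minimum is 20.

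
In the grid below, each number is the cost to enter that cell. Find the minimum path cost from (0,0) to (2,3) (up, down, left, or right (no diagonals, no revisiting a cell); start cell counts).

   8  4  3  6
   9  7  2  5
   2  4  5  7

29

Path [0,0] [0,1] [0,2] [1,2] [1,3] [2,3]: 8 + 4 + 3 + 2 + 5 + 7 = 29.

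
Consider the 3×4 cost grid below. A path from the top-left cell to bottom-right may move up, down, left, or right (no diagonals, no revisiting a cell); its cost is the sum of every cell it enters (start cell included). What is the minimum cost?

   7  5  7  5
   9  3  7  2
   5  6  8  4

One optimal route is [0,0] → [0,1] → [1,1] → [1,2] → [1,3] → [2,3].
Its cost is 7 + 5 + 3 + 7 + 2 + 4 = 28.

28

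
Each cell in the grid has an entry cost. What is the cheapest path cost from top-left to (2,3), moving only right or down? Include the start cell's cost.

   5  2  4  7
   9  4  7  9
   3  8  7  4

29

Take [0,0] [0,1] [0,2] [1,2] [2,2] [2,3] for a total of 5 + 2 + 4 + 7 + 7 + 4 = 29.
(Top row then right column would cost 31.)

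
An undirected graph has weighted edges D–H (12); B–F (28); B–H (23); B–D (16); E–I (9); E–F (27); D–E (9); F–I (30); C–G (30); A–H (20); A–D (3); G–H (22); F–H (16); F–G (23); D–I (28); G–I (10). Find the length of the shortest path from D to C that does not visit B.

58

Checking several routes:
D→H→F→G→C: 12 + 16 + 23 + 30 = 81
D→E→I→G→C: 9 + 9 + 10 + 30 = 58
D→I→G→C: 28 + 10 + 30 = 68
D→A→H→G→C: 3 + 20 + 22 + 30 = 75
D→E→F→G→C: 9 + 27 + 23 + 30 = 89
D→H→G→C: 12 + 22 + 30 = 64
Shortest: 58.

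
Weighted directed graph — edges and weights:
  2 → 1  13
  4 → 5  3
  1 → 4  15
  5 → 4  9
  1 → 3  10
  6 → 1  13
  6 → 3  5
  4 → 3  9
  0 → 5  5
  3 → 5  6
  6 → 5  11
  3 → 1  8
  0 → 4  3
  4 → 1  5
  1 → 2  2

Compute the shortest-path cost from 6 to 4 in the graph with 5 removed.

Candidate routes:
6 → 3 → 1 → 4: 5 + 8 + 15 = 28
6 → 1 → 4: 13 + 15 = 28
The minimum is 28.

28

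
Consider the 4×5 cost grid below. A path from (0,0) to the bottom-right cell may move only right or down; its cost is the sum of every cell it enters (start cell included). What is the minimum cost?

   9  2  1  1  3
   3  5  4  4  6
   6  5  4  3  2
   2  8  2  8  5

Take (0,0) -> (0,1) -> (0,2) -> (0,3) -> (1,3) -> (2,3) -> (2,4) -> (3,4) for a total of 9 + 2 + 1 + 1 + 4 + 3 + 2 + 5 = 27.

27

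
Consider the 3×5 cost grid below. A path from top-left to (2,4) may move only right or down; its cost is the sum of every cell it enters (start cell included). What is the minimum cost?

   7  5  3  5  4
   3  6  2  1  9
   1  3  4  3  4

Best path: (0,0) (0,1) (0,2) (1,2) (1,3) (2,3) (2,4)
Cost: 7 + 5 + 3 + 2 + 1 + 3 + 4 = 25
(Top row then right column would cost 37.)

25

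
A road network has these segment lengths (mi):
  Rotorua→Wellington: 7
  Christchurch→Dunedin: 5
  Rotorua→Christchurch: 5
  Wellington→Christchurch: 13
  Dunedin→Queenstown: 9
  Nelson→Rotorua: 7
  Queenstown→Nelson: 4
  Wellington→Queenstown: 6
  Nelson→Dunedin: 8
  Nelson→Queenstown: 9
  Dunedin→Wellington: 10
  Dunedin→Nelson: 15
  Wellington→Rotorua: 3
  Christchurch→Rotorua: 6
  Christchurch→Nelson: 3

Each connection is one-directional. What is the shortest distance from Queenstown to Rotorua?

Routes from Queenstown to Rotorua:
Queenstown -> Nelson -> Dunedin -> Wellington -> Rotorua: 4 + 8 + 10 + 3 = 25
Queenstown -> Nelson -> Dunedin -> Wellington -> Christchurch -> Rotorua: 4 + 8 + 10 + 13 + 6 = 41
Queenstown -> Nelson -> Rotorua: 4 + 7 = 11
Shortest: 11 mi.

11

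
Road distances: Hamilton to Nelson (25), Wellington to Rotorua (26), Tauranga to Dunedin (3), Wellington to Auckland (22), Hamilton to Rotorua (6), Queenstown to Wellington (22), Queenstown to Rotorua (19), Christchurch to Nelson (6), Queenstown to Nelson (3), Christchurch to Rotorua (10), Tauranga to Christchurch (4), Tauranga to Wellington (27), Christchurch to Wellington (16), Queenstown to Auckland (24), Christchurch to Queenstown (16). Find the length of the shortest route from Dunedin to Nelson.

13

Some routes from Dunedin to Nelson:
Dunedin-Tauranga-Christchurch-Queenstown-Nelson: 3 + 4 + 16 + 3 = 26
Dunedin-Tauranga-Christchurch-Nelson: 3 + 4 + 6 = 13
Dunedin-Tauranga-Christchurch-Rotorua-Queenstown-Nelson: 3 + 4 + 10 + 19 + 3 = 39
Shortest: 13.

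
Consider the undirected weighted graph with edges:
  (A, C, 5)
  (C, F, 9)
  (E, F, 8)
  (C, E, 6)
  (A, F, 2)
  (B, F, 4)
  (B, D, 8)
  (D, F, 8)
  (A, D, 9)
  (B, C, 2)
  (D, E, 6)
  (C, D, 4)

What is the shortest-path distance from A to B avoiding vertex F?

7

Routes from A to B avoiding F:
A -> C -> D -> B: 5 + 4 + 8 = 17
A -> D -> C -> B: 9 + 4 + 2 = 15
A -> C -> E -> D -> B: 5 + 6 + 6 + 8 = 25
A -> D -> B: 9 + 8 = 17
A -> D -> E -> C -> B: 9 + 6 + 6 + 2 = 23
A -> C -> B: 5 + 2 = 7
Best route has total 7.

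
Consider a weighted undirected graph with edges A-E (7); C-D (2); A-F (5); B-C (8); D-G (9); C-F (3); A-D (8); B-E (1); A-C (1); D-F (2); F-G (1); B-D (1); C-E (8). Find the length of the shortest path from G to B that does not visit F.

Checking several routes:
G → D → C → E → B: 9 + 2 + 8 + 1 = 20
G → D → A → E → B: 9 + 8 + 7 + 1 = 25
G → D → A → C → B: 9 + 8 + 1 + 8 = 26
G → D → C → A → E → B: 9 + 2 + 1 + 7 + 1 = 20
G → D → C → B: 9 + 2 + 8 = 19
G → D → B: 9 + 1 = 10
The minimum is 10.

10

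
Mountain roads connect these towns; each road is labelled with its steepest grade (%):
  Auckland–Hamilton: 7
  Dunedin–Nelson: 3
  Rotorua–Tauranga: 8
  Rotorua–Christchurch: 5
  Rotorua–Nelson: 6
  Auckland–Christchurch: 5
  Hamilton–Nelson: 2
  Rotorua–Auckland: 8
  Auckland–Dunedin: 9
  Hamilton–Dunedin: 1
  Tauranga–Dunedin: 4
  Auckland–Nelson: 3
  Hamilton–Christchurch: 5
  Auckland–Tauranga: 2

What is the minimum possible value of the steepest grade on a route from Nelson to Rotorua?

5

A few of the Nelson→Rotorua routes:
Nelson -> Hamilton -> Christchurch -> Rotorua: max(2, 5, 5) = 5
Nelson -> Auckland -> Tauranga -> Dunedin -> Hamilton -> Christchurch -> Rotorua: max(3, 2, 4, 1, 5, 5) = 5
Nelson -> Hamilton -> Dunedin -> Tauranga -> Auckland -> Christchurch -> Rotorua: max(2, 1, 4, 2, 5, 5) = 5
Best route has worst link 5%.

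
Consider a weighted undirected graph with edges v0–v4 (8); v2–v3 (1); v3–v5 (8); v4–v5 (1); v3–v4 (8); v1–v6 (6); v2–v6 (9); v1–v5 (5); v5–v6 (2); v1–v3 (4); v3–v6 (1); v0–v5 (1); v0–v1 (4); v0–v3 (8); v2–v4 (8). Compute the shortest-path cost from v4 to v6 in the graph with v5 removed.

9

Comparing a few candidate routes:
v4-v2-v3-v6: 8 + 1 + 1 = 10
v4-v3-v6: 8 + 1 = 9
v4-v2-v6: 8 + 9 = 17
v4-v0-v3-v6: 8 + 8 + 1 = 17
v4-v0-v1-v3-v6: 8 + 4 + 4 + 1 = 17
Best route has total 9.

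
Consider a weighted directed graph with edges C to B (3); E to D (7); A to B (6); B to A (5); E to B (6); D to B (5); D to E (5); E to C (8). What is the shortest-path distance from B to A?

Candidate routes:
B → A: 5
Best route has total 5.

5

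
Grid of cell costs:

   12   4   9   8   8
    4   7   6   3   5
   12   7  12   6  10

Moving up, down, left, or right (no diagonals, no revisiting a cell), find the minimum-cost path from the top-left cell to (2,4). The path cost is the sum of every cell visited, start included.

47

Path r0c0→r0c1→r1c1→r1c2→r1c3→r1c4→r2c4: 12 + 4 + 7 + 6 + 3 + 5 + 10 = 47.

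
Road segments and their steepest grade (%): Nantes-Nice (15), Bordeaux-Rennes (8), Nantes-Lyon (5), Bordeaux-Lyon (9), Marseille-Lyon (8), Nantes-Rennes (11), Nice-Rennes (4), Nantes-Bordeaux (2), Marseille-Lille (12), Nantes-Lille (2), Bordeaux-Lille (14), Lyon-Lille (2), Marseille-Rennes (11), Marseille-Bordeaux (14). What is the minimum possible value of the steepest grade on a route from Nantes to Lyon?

2

Comparing a few candidate routes:
Nantes - Rennes - Bordeaux - Lyon: max(11, 8, 9) = 11
Nantes - Lyon: max(5) = 5
Nantes - Rennes - Marseille - Lyon: max(11, 11, 8) = 11
Nantes - Bordeaux - Lyon: max(2, 9) = 9
Nantes - Bordeaux - Rennes - Marseille - Lyon: max(2, 8, 11, 8) = 11
Nantes - Lille - Lyon: max(2, 2) = 2
Best route has worst link 2%.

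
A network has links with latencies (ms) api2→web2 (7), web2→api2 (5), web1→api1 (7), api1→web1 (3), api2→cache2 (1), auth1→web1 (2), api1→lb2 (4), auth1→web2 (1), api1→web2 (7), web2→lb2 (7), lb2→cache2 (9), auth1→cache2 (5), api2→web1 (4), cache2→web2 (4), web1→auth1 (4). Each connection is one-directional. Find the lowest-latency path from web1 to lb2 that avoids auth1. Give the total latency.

Candidate routes:
web1 - api1 - web2 - lb2: 7 + 7 + 7 = 21
web1 - api1 - lb2: 7 + 4 = 11
Best route has total 11 ms.

11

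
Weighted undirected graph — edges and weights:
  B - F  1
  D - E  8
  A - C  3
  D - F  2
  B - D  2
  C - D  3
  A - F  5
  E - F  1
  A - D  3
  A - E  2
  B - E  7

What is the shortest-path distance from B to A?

4

A few of the B→A routes:
B -> F -> E -> A: 1 + 1 + 2 = 4
B -> D -> F -> E -> A: 2 + 2 + 1 + 2 = 7
B -> D -> C -> A: 2 + 3 + 3 = 8
B -> F -> D -> A: 1 + 2 + 3 = 6
B -> D -> A: 2 + 3 = 5
B -> F -> A: 1 + 5 = 6
The minimum is 4.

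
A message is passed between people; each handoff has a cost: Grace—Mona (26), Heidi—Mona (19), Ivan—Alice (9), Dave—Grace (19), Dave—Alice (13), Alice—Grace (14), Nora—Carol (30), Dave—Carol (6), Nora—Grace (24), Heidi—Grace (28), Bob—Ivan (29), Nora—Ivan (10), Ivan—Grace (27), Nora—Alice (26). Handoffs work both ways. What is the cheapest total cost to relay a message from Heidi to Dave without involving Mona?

Some routes from Heidi to Dave avoiding Mona:
Heidi -> Grace -> Ivan -> Alice -> Dave: 28 + 27 + 9 + 13 = 77
Heidi -> Grace -> Nora -> Ivan -> Alice -> Dave: 28 + 24 + 10 + 9 + 13 = 84
Heidi -> Grace -> Alice -> Dave: 28 + 14 + 13 = 55
Heidi -> Grace -> Dave: 28 + 19 = 47
Heidi -> Grace -> Nora -> Carol -> Dave: 28 + 24 + 30 + 6 = 88
Best route has total 47.

47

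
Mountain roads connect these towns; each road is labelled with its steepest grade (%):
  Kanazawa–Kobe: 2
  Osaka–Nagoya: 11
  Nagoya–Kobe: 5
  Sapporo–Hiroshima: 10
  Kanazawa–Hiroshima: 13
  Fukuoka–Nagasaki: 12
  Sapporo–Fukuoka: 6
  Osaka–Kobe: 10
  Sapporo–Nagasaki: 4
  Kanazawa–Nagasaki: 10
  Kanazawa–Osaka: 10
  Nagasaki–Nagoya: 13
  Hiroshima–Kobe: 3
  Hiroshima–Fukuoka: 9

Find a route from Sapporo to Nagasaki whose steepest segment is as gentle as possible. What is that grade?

A few of the Sapporo→Nagasaki routes:
Sapporo-Fukuoka-Hiroshima-Kobe-Osaka-Kanazawa-Nagasaki: max(6, 9, 3, 10, 10, 10) = 10
Sapporo-Hiroshima-Kobe-Kanazawa-Nagasaki: max(10, 3, 2, 10) = 10
Sapporo-Nagasaki: max(4) = 4
Sapporo-Fukuoka-Hiroshima-Kobe-Kanazawa-Nagasaki: max(6, 9, 3, 2, 10) = 10
Smallest bottleneck: 4%.

4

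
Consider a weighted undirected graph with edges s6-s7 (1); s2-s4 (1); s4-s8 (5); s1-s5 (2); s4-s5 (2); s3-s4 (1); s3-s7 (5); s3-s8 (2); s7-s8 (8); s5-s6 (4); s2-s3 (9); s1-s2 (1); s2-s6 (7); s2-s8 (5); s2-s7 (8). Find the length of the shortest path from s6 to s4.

6

Some routes from s6 to s4:
s6→s2→s1→s5→s4: 7 + 1 + 2 + 2 = 12
s6→s5→s1→s2→s4: 4 + 2 + 1 + 1 = 8
s6→s5→s4: 4 + 2 = 6
s6→s7→s3→s4: 1 + 5 + 1 = 7
s6→s7→s2→s4: 1 + 8 + 1 = 10
s6→s2→s4: 7 + 1 = 8
Shortest: 6.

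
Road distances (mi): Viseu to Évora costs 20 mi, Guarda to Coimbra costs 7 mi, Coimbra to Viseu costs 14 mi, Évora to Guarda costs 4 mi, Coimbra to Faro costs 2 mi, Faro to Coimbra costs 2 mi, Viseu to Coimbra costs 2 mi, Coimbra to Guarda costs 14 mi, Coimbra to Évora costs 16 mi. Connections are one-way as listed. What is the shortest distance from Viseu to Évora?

Routes from Viseu to Évora:
Viseu-Évora: 20
Viseu-Coimbra-Évora: 2 + 16 = 18
Shortest: 18 mi.

18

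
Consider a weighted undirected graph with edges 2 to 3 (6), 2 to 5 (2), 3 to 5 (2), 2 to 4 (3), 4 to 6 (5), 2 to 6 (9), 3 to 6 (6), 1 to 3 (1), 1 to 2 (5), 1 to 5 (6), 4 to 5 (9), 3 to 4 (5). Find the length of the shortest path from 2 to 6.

8

A few of the 2→6 routes:
2→6: 9
2→1→3→6: 5 + 1 + 6 = 12
2→5→3→6: 2 + 2 + 6 = 10
2→4→6: 3 + 5 = 8
Shortest: 8.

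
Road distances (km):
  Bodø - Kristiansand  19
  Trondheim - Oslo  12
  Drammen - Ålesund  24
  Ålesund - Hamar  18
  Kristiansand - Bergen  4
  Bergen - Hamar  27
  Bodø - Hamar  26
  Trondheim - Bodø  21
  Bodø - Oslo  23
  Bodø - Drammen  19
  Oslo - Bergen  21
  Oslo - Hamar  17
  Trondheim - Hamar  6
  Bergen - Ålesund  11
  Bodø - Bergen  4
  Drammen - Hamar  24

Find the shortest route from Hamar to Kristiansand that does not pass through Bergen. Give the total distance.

45

Comparing a few candidate routes:
Hamar → Oslo → Bodø → Kristiansand: 17 + 23 + 19 = 59
Hamar → Trondheim → Oslo → Bodø → Kristiansand: 6 + 12 + 23 + 19 = 60
Hamar → Trondheim → Bodø → Kristiansand: 6 + 21 + 19 = 46
Hamar → Drammen → Bodø → Kristiansand: 24 + 19 + 19 = 62
Hamar → Bodø → Kristiansand: 26 + 19 = 45
The minimum is 45 km.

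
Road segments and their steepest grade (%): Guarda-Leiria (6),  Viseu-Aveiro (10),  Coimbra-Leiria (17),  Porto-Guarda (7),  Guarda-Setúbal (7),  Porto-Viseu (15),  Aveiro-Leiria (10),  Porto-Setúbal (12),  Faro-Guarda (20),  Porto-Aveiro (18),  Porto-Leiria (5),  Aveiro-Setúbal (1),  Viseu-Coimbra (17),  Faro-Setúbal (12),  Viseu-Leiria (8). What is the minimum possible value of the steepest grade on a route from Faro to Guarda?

Checking several routes:
Faro-Setúbal-Aveiro-Viseu-Leiria-Porto-Guarda: max(12, 1, 10, 8, 5, 7) = 12
Faro-Setúbal-Porto-Guarda: max(12, 12, 7) = 12
Faro-Setúbal-Aveiro-Leiria-Guarda: max(12, 1, 10, 6) = 12
Faro-Setúbal-Guarda: max(12, 7) = 12
Faro-Setúbal-Aveiro-Viseu-Leiria-Guarda: max(12, 1, 10, 8, 6) = 12
Faro-Setúbal-Porto-Leiria-Guarda: max(12, 12, 5, 6) = 12
The minimum achievable maximum is 12%.

12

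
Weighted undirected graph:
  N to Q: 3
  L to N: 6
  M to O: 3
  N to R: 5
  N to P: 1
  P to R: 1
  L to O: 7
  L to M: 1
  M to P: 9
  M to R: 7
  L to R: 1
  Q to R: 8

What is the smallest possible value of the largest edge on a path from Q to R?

Checking several routes:
Q-R: max(8) = 8
Q-N-L-R: max(3, 6, 1) = 6
Q-N-L-O-M-R: max(3, 6, 7, 3, 7) = 7
Q-N-R: max(3, 5) = 5
Q-N-L-M-R: max(3, 6, 1, 7) = 7
Q-N-P-R: max(3, 1, 1) = 3
Best route has worst link 3.

3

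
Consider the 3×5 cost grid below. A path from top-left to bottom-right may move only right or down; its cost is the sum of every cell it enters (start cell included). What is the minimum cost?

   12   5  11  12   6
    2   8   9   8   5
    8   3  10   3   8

46

One optimal route is (0,0) → (1,0) → (1,1) → (2,1) → (2,2) → (2,3) → (2,4).
Its cost is 12 + 2 + 8 + 3 + 10 + 3 + 8 = 46.
(Top row then right column would cost 59.)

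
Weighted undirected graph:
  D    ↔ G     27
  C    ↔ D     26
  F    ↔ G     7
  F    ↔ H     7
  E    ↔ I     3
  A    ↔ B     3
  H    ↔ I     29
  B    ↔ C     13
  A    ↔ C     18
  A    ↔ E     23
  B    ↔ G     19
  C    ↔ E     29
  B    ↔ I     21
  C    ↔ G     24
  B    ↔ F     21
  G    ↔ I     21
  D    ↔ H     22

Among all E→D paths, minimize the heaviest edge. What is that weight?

Some routes from E to D:
E → I → G → F → H → D: max(3, 21, 7, 7, 22) = 22
E → I → G → B → F → H → D: max(3, 21, 19, 21, 7, 22) = 22
E → I → B → G → F → H → D: max(3, 21, 19, 7, 7, 22) = 22
Smallest bottleneck: 22.

22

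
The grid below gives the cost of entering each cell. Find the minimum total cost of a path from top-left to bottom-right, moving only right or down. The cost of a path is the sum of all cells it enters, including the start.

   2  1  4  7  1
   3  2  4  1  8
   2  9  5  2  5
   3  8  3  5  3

20

Path (0,0) -> (0,1) -> (1,1) -> (1,2) -> (1,3) -> (2,3) -> (2,4) -> (3,4): 2 + 1 + 2 + 4 + 1 + 2 + 5 + 3 = 20.
(Top row then right column would cost 31.)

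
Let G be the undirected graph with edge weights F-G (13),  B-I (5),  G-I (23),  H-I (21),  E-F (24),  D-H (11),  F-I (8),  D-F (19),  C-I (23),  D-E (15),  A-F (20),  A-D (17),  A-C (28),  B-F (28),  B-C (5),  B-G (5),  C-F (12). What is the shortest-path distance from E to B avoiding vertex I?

41

Some routes from E to B avoiding I:
E-F-G-B: 24 + 13 + 5 = 42
E-D-F-C-B: 15 + 19 + 12 + 5 = 51
E-F-C-B: 24 + 12 + 5 = 41
Best route has total 41.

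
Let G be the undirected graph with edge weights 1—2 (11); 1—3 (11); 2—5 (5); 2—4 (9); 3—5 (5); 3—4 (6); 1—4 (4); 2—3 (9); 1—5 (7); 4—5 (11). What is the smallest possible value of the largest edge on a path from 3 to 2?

A few of the 3→2 routes:
3-4-1-5-2: max(6, 4, 7, 5) = 7
3-4-2: max(6, 9) = 9
3-5-2: max(5, 5) = 5
Smallest bottleneck: 5.

5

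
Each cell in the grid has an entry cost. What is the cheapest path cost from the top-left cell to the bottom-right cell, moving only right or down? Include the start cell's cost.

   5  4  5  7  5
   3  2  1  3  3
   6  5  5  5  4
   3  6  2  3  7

Path (0,0) -> (1,0) -> (1,1) -> (1,2) -> (1,3) -> (1,4) -> (2,4) -> (3,4): 5 + 3 + 2 + 1 + 3 + 3 + 4 + 7 = 28.
(Top row then right column would cost 40.)

28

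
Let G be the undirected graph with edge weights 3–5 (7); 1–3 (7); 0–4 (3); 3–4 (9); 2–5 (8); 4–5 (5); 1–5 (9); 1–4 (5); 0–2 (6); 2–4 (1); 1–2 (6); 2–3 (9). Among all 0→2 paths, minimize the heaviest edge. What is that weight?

Checking several routes:
0-2: max(6) = 6
0-4-1-2: max(3, 5, 6) = 6
0-4-2: max(3, 1) = 3
0-4-5-3-1-2: max(3, 5, 7, 7, 6) = 7
Smallest bottleneck: 3.

3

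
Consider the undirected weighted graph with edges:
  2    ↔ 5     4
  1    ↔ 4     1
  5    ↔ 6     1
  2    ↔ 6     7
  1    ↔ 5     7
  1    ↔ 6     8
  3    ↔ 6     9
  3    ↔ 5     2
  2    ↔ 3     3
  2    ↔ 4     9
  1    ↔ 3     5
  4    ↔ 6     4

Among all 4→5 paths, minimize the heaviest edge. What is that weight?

4

Some routes from 4 to 5:
4→1→3→5: max(1, 5, 2) = 5
4→1→3→2→5: max(1, 5, 3, 4) = 5
4→6→5: max(4, 1) = 4
The minimum achievable maximum is 4.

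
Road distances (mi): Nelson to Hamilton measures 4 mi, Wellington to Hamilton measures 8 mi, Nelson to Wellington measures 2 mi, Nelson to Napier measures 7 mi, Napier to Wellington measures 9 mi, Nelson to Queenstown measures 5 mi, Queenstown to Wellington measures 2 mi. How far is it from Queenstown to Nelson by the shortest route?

Comparing a few candidate routes:
Queenstown-Wellington-Nelson: 2 + 2 = 4
Queenstown-Wellington-Hamilton-Nelson: 2 + 8 + 4 = 14
Queenstown-Nelson: 5
Best route has total 4 mi.

4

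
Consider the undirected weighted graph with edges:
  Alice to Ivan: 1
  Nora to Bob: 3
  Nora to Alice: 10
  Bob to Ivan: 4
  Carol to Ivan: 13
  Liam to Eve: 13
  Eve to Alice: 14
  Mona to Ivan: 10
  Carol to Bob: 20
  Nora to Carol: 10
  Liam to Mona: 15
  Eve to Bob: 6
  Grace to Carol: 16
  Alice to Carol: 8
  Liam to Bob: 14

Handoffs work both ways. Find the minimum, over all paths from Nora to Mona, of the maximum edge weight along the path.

10

Some routes from Nora to Mona:
Nora -> Carol -> Alice -> Ivan -> Mona: max(10, 8, 1, 10) = 10
Nora -> Alice -> Carol -> Ivan -> Mona: max(10, 8, 13, 10) = 13
Nora -> Bob -> Ivan -> Mona: max(3, 4, 10) = 10
Nora -> Alice -> Ivan -> Mona: max(10, 1, 10) = 10
Nora -> Alice -> Eve -> Bob -> Ivan -> Mona: max(10, 14, 6, 4, 10) = 14
Nora -> Carol -> Ivan -> Mona: max(10, 13, 10) = 13
The minimum achievable maximum is 10.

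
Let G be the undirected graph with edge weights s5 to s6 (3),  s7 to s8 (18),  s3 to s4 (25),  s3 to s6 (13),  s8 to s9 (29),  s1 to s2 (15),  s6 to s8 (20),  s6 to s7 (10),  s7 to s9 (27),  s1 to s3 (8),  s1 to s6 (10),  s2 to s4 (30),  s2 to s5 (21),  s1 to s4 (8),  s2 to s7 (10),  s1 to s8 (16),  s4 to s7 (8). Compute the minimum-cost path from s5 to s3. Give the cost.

Some routes from s5 to s3:
s5→s6→s7→s4→s1→s3: 3 + 10 + 8 + 8 + 8 = 37
s5→s6→s1→s3: 3 + 10 + 8 = 21
s5→s6→s3: 3 + 13 = 16
The minimum is 16.

16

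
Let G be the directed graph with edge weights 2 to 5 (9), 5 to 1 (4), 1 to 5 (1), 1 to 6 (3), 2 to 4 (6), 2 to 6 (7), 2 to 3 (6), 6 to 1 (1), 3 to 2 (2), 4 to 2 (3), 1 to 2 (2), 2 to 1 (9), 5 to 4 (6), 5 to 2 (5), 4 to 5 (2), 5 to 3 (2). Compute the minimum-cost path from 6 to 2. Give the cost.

3

Paths from 6 to 2:
6 -> 1 -> 5 -> 4 -> 2: 1 + 1 + 6 + 3 = 11
6 -> 1 -> 5 -> 3 -> 2: 1 + 1 + 2 + 2 = 6
6 -> 1 -> 2: 1 + 2 = 3
6 -> 1 -> 5 -> 2: 1 + 1 + 5 = 7
Best route has total 3.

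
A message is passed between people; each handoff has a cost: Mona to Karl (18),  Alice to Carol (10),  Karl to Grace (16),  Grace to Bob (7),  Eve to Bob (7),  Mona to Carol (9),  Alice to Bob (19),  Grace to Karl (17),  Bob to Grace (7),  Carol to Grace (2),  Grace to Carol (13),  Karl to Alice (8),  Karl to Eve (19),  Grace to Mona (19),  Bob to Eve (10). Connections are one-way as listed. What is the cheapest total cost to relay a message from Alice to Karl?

Candidate routes:
Alice -> Carol -> Grace -> Karl: 10 + 2 + 17 = 29
Alice -> Carol -> Grace -> Mona -> Karl: 10 + 2 + 19 + 18 = 49
Alice -> Bob -> Grace -> Mona -> Karl: 19 + 7 + 19 + 18 = 63
Alice -> Bob -> Grace -> Karl: 19 + 7 + 17 = 43
Best route has total 29.

29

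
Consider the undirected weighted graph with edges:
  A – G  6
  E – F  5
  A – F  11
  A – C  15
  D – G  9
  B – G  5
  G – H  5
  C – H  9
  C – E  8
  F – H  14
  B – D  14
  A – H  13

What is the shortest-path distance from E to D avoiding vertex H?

31

Paths from E to D avoiding H:
E → F → A → G → B → D: 5 + 11 + 6 + 5 + 14 = 41
E → C → A → G → D: 8 + 15 + 6 + 9 = 38
E → F → A → G → D: 5 + 11 + 6 + 9 = 31
E → C → A → G → B → D: 8 + 15 + 6 + 5 + 14 = 48
Best route has total 31.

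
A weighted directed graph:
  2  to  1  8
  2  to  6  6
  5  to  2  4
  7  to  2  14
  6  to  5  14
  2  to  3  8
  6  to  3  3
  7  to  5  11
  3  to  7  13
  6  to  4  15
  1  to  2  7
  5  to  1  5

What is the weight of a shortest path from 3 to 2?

Routes from 3 to 2:
3→7→5→2: 13 + 11 + 4 = 28
3→7→5→1→2: 13 + 11 + 5 + 7 = 36
3→7→2: 13 + 14 = 27
Best route has total 27.

27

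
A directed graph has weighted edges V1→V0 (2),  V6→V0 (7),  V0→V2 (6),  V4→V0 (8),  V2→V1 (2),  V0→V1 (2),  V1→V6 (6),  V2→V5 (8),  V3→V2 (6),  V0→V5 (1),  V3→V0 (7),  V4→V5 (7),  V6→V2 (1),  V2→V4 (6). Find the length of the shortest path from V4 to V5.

Paths from V4 to V5:
V4 -> V0 -> V1 -> V6 -> V2 -> V5: 8 + 2 + 6 + 1 + 8 = 25
V4 -> V0 -> V2 -> V5: 8 + 6 + 8 = 22
V4 -> V5: 7
V4 -> V0 -> V5: 8 + 1 = 9
The minimum is 7.

7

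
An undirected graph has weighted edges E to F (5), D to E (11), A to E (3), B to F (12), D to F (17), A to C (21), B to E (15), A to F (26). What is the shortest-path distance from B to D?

26

Some routes from B to D:
B → F → E → D: 12 + 5 + 11 = 28
B → E → F → D: 15 + 5 + 17 = 37
B → E → D: 15 + 11 = 26
B → F → D: 12 + 17 = 29
The minimum is 26.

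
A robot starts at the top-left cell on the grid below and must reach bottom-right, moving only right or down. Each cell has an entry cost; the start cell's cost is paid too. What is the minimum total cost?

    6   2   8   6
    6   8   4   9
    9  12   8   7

Take [0,0] [0,1] [0,2] [1,2] [2,2] [2,3] for a total of 6 + 2 + 8 + 4 + 8 + 7 = 35.

35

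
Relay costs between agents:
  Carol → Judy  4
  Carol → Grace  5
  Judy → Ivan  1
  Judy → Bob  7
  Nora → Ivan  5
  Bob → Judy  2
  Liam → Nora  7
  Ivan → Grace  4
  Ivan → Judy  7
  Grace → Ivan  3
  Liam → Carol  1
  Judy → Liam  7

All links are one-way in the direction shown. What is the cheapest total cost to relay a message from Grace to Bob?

Routes from Grace to Bob:
Grace - Ivan - Judy - Bob: 3 + 7 + 7 = 17
The minimum is 17.

17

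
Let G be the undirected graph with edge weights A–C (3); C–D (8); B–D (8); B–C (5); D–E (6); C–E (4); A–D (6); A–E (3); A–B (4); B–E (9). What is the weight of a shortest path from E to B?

7

A few of the E→B routes:
E → A → B: 3 + 4 = 7
E → B: 9
E → C → B: 4 + 5 = 9
Best route has total 7.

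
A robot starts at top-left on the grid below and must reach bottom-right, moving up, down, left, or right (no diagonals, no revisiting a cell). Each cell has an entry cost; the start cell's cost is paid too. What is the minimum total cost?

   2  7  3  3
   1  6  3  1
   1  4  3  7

18

Cheapest: (0,0) (1,0) (2,0) (2,1) (2,2) (2,3)
  2 + 1 + 1 + 4 + 3 + 7 = 18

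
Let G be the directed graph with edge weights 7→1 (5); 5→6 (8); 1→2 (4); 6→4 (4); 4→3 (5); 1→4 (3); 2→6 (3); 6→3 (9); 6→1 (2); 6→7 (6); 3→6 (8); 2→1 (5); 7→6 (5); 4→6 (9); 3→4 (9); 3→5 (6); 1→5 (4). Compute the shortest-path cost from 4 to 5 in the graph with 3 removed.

Paths from 4 to 5 avoiding 3:
4-6-1-5: 9 + 2 + 4 = 15
4-6-7-1-5: 9 + 6 + 5 + 4 = 24
Shortest: 15.

15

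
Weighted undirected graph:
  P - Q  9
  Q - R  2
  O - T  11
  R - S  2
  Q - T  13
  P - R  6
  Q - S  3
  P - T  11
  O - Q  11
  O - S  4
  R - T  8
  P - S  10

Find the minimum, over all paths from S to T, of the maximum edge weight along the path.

Some routes from S to T:
S-Q-R-T: max(3, 2, 8) = 8
S-R-T: max(2, 8) = 8
S-Q-P-R-T: max(3, 9, 6, 8) = 9
The minimum achievable maximum is 8.

8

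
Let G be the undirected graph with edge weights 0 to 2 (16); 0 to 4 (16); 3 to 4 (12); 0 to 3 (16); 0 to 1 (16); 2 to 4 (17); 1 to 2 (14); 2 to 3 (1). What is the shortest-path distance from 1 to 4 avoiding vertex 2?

Paths from 1 to 4 avoiding 2:
1→0→4: 16 + 16 = 32
1→0→3→4: 16 + 16 + 12 = 44
The minimum is 32.

32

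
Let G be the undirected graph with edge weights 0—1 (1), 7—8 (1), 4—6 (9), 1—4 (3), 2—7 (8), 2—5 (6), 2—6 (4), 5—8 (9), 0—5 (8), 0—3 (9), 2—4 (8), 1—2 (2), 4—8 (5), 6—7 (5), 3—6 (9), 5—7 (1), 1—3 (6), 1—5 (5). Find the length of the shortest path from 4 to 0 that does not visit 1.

15

A few of the 4→0 routes:
4 → 2 → 5 → 0: 8 + 6 + 8 = 22
4 → 6 → 7 → 5 → 0: 9 + 5 + 1 + 8 = 23
4 → 8 → 7 → 5 → 0: 5 + 1 + 1 + 8 = 15
4 → 8 → 5 → 0: 5 + 9 + 8 = 22
Shortest: 15.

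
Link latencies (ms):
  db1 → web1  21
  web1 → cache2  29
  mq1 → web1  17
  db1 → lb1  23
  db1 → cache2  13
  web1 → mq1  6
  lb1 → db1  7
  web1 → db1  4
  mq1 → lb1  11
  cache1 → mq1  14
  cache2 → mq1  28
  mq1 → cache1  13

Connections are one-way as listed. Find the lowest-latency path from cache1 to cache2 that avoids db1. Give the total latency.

Routes from cache1 to cache2 avoiding db1:
cache1 -> mq1 -> web1 -> cache2: 14 + 17 + 29 = 60
The minimum is 60 ms.

60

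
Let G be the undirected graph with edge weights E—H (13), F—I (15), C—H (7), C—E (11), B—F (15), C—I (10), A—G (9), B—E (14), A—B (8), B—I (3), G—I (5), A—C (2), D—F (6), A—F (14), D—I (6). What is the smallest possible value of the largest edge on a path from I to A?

8

Some routes from I to A:
I - D - F - A: max(6, 6, 14) = 14
I - C - A: max(10, 2) = 10
I - C - E - B - A: max(10, 11, 14, 8) = 14
I - C - H - E - B - A: max(10, 7, 13, 14, 8) = 14
I - B - A: max(3, 8) = 8
I - G - A: max(5, 9) = 9
The minimum achievable maximum is 8.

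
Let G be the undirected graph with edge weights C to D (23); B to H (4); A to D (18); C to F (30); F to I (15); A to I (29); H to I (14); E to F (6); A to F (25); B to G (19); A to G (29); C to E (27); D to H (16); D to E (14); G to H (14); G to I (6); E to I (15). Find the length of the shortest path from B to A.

38

Checking several routes:
B -> H -> G -> A: 4 + 14 + 29 = 47
B -> H -> I -> A: 4 + 14 + 29 = 47
B -> H -> D -> A: 4 + 16 + 18 = 38
Best route has total 38.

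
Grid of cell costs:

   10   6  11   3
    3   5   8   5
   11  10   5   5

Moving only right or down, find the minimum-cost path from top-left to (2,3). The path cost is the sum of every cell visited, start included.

Path r0c0 -> r1c0 -> r1c1 -> r1c2 -> r1c3 -> r2c3: 10 + 3 + 5 + 8 + 5 + 5 = 36.
For comparison, the top-then-right route costs 40.

36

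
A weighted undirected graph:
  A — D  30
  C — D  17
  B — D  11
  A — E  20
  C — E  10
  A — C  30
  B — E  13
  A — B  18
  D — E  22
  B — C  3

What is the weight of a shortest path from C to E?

10

A few of the C→E routes:
C → B → E: 3 + 13 = 16
C → B → D → E: 3 + 11 + 22 = 36
C → D → B → E: 17 + 11 + 13 = 41
C → E: 10
C → D → E: 17 + 22 = 39
Best route has total 10.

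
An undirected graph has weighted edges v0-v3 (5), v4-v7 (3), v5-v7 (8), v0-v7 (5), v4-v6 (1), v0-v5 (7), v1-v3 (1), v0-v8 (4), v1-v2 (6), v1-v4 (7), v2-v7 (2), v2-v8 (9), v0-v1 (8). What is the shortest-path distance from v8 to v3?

Comparing a few candidate routes:
v8 - v0 - v7 - v2 - v1 - v3: 4 + 5 + 2 + 6 + 1 = 18
v8 - v0 - v1 - v3: 4 + 8 + 1 = 13
v8 - v2 - v1 - v3: 9 + 6 + 1 = 16
v8 - v0 - v3: 4 + 5 = 9
Shortest: 9.

9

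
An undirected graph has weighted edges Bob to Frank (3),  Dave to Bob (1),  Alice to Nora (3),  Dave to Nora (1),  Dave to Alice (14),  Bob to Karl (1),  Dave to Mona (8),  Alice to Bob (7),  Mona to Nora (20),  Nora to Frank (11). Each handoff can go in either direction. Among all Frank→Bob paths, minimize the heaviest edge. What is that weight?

3

Some routes from Frank to Bob:
Frank → Nora → Alice → Bob: max(11, 3, 7) = 11
Frank → Bob: max(3) = 3
Frank → Nora → Dave → Bob: max(11, 1, 1) = 11
Smallest bottleneck: 3.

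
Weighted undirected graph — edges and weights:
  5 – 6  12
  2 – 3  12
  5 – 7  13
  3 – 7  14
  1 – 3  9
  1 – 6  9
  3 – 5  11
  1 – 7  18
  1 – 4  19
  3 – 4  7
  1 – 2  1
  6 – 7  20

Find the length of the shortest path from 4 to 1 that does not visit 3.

19

Candidate routes:
4→1: 19
Shortest: 19.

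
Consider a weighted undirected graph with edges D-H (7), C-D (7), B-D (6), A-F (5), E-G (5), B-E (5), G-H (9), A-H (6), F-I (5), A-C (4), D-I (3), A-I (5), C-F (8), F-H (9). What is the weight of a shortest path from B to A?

14

A few of the B→A routes:
B-D-C-A: 6 + 7 + 4 = 17
B-D-I-F-A: 6 + 3 + 5 + 5 = 19
B-D-H-A: 6 + 7 + 6 = 19
B-D-I-A: 6 + 3 + 5 = 14
Shortest: 14.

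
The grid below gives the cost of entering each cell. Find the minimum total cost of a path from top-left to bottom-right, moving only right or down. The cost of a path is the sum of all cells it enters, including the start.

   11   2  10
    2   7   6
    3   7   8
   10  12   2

Path [0,0] [1,0] [2,0] [2,1] [2,2] [3,2]: 11 + 2 + 3 + 7 + 8 + 2 = 33.

33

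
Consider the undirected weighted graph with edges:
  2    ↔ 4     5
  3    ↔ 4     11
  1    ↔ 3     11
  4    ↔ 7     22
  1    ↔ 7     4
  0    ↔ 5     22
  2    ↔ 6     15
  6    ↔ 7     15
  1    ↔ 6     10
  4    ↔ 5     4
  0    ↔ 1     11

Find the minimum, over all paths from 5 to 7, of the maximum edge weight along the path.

11

Checking several routes:
5 → 0 → 1 → 7: max(22, 11, 4) = 22
5 → 4 → 7: max(4, 22) = 22
5 → 4 → 3 → 1 → 7: max(4, 11, 11, 4) = 11
5 → 4 → 2 → 6 → 1 → 7: max(4, 5, 15, 10, 4) = 15
5 → 4 → 2 → 6 → 7: max(4, 5, 15, 15) = 15
5 → 4 → 3 → 1 → 6 → 7: max(4, 11, 11, 10, 15) = 15
Best route has worst link 11.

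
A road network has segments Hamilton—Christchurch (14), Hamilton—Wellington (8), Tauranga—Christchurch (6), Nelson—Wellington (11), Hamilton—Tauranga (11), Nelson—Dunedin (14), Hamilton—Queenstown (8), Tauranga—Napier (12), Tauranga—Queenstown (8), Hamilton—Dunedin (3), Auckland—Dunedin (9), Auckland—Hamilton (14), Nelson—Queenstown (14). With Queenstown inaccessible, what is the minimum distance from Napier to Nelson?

40

A few of the Napier→Nelson routes:
Napier-Tauranga-Christchurch-Hamilton-Wellington-Nelson: 12 + 6 + 14 + 8 + 11 = 51
Napier-Tauranga-Hamilton-Dunedin-Nelson: 12 + 11 + 3 + 14 = 40
Napier-Tauranga-Christchurch-Hamilton-Dunedin-Nelson: 12 + 6 + 14 + 3 + 14 = 49
Napier-Tauranga-Hamilton-Wellington-Nelson: 12 + 11 + 8 + 11 = 42
Best route has total 40 mi.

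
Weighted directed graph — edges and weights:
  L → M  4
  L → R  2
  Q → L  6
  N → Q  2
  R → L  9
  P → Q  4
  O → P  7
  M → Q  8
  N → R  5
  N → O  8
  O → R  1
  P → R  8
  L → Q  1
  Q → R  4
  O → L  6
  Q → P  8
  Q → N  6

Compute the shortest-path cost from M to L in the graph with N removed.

14

Candidate routes:
M - Q - P - R - L: 8 + 8 + 8 + 9 = 33
M - Q - L: 8 + 6 = 14
M - Q - R - L: 8 + 4 + 9 = 21
The minimum is 14.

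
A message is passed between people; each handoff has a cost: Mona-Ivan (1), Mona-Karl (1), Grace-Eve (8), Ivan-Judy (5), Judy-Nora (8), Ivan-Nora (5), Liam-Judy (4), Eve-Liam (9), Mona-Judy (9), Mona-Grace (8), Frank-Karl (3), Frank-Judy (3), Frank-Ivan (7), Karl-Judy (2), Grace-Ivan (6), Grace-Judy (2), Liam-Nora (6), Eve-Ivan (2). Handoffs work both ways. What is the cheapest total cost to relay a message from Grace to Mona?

Comparing a few candidate routes:
Grace→Judy→Ivan→Mona: 2 + 5 + 1 = 8
Grace→Judy→Karl→Mona: 2 + 2 + 1 = 5
Grace→Ivan→Mona: 6 + 1 = 7
Grace→Judy→Frank→Karl→Mona: 2 + 3 + 3 + 1 = 9
Grace→Mona: 8
Best route has total 5.

5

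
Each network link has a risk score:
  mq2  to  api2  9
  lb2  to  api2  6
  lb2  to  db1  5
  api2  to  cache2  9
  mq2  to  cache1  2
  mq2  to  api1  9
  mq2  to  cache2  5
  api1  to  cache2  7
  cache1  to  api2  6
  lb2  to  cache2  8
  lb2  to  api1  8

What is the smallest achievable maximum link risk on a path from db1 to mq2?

Some routes from db1 to mq2:
db1 -> lb2 -> api2 -> mq2: max(5, 6, 9) = 9
db1 -> lb2 -> cache2 -> mq2: max(5, 8, 5) = 8
db1 -> lb2 -> api1 -> cache2 -> mq2: max(5, 8, 7, 5) = 8
db1 -> lb2 -> api2 -> cache1 -> mq2: max(5, 6, 6, 2) = 6
db1 -> lb2 -> api2 -> cache2 -> mq2: max(5, 6, 9, 5) = 9
Best route has worst link 6.

6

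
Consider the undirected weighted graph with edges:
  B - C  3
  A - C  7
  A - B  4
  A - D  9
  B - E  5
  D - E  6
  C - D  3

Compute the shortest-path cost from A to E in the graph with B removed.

15

Paths from A to E avoiding B:
A→D→E: 9 + 6 = 15
A→C→D→E: 7 + 3 + 6 = 16
Best route has total 15.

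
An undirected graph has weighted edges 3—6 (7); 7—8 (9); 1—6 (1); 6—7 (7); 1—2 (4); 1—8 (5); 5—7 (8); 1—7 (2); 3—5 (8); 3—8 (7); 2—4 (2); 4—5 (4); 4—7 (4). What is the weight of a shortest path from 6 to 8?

A few of the 6→8 routes:
6 - 7 - 1 - 8: 7 + 2 + 5 = 14
6 - 7 - 8: 7 + 9 = 16
6 - 1 - 8: 1 + 5 = 6
6 - 3 - 8: 7 + 7 = 14
6 - 1 - 7 - 8: 1 + 2 + 9 = 12
The minimum is 6.

6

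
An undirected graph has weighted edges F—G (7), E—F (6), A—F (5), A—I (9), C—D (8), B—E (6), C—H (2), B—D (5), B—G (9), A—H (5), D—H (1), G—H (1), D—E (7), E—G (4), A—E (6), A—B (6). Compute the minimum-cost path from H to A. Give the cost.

Comparing a few candidate routes:
H → D → B → A: 1 + 5 + 6 = 12
H → G → E → A: 1 + 4 + 6 = 11
H → A: 5
The minimum is 5.

5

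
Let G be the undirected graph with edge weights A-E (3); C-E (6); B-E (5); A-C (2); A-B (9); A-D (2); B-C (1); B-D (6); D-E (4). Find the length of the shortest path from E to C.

A few of the E→C routes:
E→C: 6
E→B→C: 5 + 1 = 6
E→A→C: 3 + 2 = 5
The minimum is 5.

5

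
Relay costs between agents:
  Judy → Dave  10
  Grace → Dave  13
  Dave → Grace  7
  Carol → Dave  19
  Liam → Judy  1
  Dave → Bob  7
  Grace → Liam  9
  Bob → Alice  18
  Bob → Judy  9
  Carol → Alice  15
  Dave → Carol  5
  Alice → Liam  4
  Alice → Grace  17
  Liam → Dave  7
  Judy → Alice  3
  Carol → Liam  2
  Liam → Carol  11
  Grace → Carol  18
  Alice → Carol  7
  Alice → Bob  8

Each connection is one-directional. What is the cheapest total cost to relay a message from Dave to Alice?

A few of the Dave→Alice routes:
Dave-Carol-Alice: 5 + 15 = 20
Dave-Grace-Liam-Judy-Alice: 7 + 9 + 1 + 3 = 20
Dave-Grace-Carol-Liam-Judy-Alice: 7 + 18 + 2 + 1 + 3 = 31
Dave-Bob-Alice: 7 + 18 = 25
Dave-Carol-Liam-Judy-Alice: 5 + 2 + 1 + 3 = 11
Dave-Bob-Judy-Alice: 7 + 9 + 3 = 19
Shortest: 11.

11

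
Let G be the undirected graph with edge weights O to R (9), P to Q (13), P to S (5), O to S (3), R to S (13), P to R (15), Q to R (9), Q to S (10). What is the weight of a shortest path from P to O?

8

A few of the P→O routes:
P - S - O: 5 + 3 = 8
P - Q - S - O: 13 + 10 + 3 = 26
P - S - R - O: 5 + 13 + 9 = 27
P - R - O: 15 + 9 = 24
The minimum is 8.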